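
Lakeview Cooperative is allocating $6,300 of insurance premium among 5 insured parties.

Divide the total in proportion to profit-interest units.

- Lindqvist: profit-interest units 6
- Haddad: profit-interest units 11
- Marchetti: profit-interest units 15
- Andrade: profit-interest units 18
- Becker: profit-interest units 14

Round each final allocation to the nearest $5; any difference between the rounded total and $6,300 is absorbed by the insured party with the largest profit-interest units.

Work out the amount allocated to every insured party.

Lindqvist: $590; Haddad: $1,085; Marchetti: $1,475; Andrade: $1,770; Becker: $1,380

Combined profit-interest units = 6 + 11 + 15 + 18 + 14 = 64.
Raw shares: Lindqvist 590.62; Haddad 1,082.81; Marchetti 1,476.56; Andrade 1,771.88; Becker 1,378.12.
At nearest $5: Lindqvist $590; Haddad $1,085; Marchetti $1,475; Andrade $1,770; Becker $1,380. Sum = $6,300.
No rounding difference to absorb.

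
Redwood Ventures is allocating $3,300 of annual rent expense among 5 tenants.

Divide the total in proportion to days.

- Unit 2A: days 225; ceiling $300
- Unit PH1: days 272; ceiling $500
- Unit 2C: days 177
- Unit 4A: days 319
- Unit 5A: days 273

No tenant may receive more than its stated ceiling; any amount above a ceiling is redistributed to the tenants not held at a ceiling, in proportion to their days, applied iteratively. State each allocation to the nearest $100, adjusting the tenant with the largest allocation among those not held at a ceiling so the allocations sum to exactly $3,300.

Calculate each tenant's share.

Combined days = 1,266.
Pro-rata shares before constraints: Unit 2A 586.49; Unit PH1 709.00; Unit 2C 461.37; Unit 4A 831.52; Unit 5A 711.61.
Held at cap: Unit 2A ($300), Unit PH1 ($500); residual $2,500 reallocated over remaining days 769.
Shares after redistribution: Unit 2C 575.42 → $600; Unit 4A 1,037.06 → $1,000; Unit 5A 887.52 → $900.

Unit 2A: $300 · Unit PH1: $500 · Unit 2C: $600 · Unit 4A: $1,000 · Unit 5A: $900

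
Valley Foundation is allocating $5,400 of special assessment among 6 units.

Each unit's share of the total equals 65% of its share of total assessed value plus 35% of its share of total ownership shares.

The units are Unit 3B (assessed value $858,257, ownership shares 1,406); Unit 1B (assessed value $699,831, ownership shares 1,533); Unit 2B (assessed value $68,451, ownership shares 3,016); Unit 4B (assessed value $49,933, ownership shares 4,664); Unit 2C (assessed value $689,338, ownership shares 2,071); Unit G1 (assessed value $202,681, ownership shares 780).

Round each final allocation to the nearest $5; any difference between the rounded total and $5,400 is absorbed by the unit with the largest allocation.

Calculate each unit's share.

Unit 3B: $1,370 | Unit 1B: $1,170 | Unit 2B: $515 | Unit 4B: $725 | Unit 2C: $1,235 | Unit G1: $385

Assessed value total 2,568,491; ownership shares total 13,470.
Combined weights (65% assessed value + 35% ownership shares): Unit 3B 0.2537; Unit 1B 0.2169; Unit 2B 0.0957; Unit 4B 0.1338; Unit 2C 0.2283; Unit G1 0.0716.
Raw shares: Unit 3B 1,370.14; Unit 1B 1,171.46; Unit 2B 516.72; Unit 4B 722.65; Unit 2C 1,232.61; Unit G1 386.42.
After rounding ($5): Unit 3B $1,370; Unit 1B $1,170; Unit 2B $515; Unit 4B $725; Unit 2C $1,235; Unit G1 $385. Sum = $5,400.
No rounding difference to absorb.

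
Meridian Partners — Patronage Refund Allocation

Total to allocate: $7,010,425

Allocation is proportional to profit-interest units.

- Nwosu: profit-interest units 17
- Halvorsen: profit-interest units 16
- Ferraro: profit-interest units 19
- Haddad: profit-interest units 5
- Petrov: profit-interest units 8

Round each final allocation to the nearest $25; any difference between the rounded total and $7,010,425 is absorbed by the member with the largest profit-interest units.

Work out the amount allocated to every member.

Nwosu: $1,833,500; Halvorsen: $1,725,650; Ferraro: $2,049,175; Haddad: $539,275; Petrov: $862,825

Total profit-interest units = 65.
Unrounded shares: Nwosu 17/65 × $7,010,425 = 1,833,495.77; Halvorsen 16/65 × $7,010,425 = 1,725,643.08; Ferraro 19/65 × $7,010,425 = 2,049,201.15; Haddad 5/65 × $7,010,425 = 539,263.46; Petrov 8/65 × $7,010,425 = 862,821.54.
After rounding ($25): Nwosu $1,833,500; Halvorsen $1,725,650; Ferraro $2,049,200; Haddad $539,275; Petrov $862,825. Sum = $7,010,450.
Difference $7,010,425 − $7,010,450 = −$25 applied to largest profit-interest units (Ferraro): Ferraro becomes $2,049,175.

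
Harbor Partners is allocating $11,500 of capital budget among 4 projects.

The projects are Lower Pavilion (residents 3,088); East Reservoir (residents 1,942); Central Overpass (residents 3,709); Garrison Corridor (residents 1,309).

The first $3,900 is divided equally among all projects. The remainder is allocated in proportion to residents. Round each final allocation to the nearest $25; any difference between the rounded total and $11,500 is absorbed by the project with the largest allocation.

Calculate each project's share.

Lower Pavilion: $3,300 | East Reservoir: $2,450 | Central Overpass: $3,775 | Garrison Corridor: $1,975

$3,900 shared equally gives $975 per project.
Remainder $7,600 by residents (total 10,048): Lower Pavilion 2,335.67 → $2,325; East Reservoir 1,468.87 → $1,475; Central Overpass 2,805.37 → $2,800; Garrison Corridor 990.09 → $1,000.
Totals: Lower Pavilion $975 + $2,325 = $3,300; East Reservoir $975 + $1,475 = $2,450; Central Overpass $975 + $2,800 = $3,775; Garrison Corridor $975 + $1,000 = $1,975.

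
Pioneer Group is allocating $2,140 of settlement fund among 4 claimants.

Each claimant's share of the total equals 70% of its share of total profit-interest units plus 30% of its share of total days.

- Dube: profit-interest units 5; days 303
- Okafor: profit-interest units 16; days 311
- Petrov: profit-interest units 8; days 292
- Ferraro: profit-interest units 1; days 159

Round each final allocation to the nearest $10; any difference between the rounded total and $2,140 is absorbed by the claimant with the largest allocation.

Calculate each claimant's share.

Profit-interest units total 30; days total 1,065.
Composite weights (70% profit-interest units + 30% days): Dube 0.2020; Okafor 0.4609; Petrov 0.2689; Ferraro 0.0681.
Proportional shares: Dube 432.32; Okafor 986.41; Petrov 575.49; Ferraro 145.78.
After rounding ($10): Dube $430; Okafor $990; Petrov $580; Ferraro $150. Sum = $2,150.
Difference $2,140 − $2,150 = −$10 applied to largest allocation (Okafor): Okafor becomes $980.

Dube: $430; Okafor: $980; Petrov: $580; Ferraro: $150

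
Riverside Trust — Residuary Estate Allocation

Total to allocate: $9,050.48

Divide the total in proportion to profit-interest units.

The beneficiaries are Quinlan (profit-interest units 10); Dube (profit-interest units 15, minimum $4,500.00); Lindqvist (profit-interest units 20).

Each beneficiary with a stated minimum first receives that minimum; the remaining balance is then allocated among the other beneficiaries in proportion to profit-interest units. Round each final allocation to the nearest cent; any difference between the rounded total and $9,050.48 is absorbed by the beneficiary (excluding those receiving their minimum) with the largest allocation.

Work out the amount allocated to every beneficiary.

Quinlan: $1,516.83 · Dube: $4,500.00 · Lindqvist: $3,033.65

Guaranteed amounts: Dube $4,500.00. Balance $4,550.48.
Balance split over remaining profit-interest units 30: Quinlan 1,516.8267 → $1,516.83; Lindqvist 3,033.6533 → $3,033.65.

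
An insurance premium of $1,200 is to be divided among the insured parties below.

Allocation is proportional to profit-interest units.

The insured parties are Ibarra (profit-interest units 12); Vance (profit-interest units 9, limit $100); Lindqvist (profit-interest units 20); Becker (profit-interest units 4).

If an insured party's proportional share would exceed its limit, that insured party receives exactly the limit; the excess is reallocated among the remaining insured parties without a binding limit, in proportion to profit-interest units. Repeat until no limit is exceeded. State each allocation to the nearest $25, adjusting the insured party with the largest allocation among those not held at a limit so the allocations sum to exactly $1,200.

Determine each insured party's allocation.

Combined profit-interest units = 45.
Proportional shares (ignoring caps): Ibarra 320.00; Vance 240.00; Lindqvist 533.33; Becker 106.67.
Cap binds for Vance ($100); residual $1,100 reallocated over remaining profit-interest units 36.
Redistributed shares: Ibarra 366.67 → $375; Lindqvist 611.11 → $600; Becker 122.22 → $125.

Ibarra: $375; Vance: $100; Lindqvist: $600; Becker: $125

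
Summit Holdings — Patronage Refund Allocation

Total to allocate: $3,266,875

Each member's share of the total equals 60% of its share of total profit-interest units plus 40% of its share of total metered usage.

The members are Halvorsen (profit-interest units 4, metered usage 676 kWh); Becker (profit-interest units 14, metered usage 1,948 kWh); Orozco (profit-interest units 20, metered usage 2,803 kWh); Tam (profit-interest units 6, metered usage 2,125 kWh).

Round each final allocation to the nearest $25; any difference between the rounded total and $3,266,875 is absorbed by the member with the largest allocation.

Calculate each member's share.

Halvorsen: $295,175 · Becker: $960,750 · Orozco: $1,375,975 · Tam: $634,975

Profit-interest units total 44; metered usage total 7,552.
Blended shares (60% profit-interest units + 40% metered usage): Halvorsen 0.0904; Becker 0.2941; Orozco 0.4212; Tam 0.1944.
Raw shares: Halvorsen 295,163.92; Becker 960,745.65; Orozco 1,375,979.18; Tam 634,986.24.
At nearest $25: Halvorsen $295,175; Becker $960,750; Orozco $1,375,975; Tam $634,975. Sum = $3,266,875.
No rounding difference to absorb.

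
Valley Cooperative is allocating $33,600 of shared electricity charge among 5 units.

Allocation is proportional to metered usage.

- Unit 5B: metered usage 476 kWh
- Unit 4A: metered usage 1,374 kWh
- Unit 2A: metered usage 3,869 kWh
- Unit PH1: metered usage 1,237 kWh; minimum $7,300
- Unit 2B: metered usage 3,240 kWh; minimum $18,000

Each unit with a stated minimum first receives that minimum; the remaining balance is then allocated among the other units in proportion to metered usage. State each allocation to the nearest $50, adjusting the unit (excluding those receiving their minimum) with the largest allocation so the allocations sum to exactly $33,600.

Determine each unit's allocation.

Unit 5B: $700; Unit 4A: $2,000; Unit 2A: $5,600; Unit PH1: $7,300; Unit 2B: $18,000

Guaranteed amounts: Unit PH1 $7,300; Unit 2B $18,000. Residual $8,300.
Residual split over remaining metered usage 5,719: Unit 5B 690.82 → $700; Unit 4A 1,994.09 → $2,000; Unit 2A 5,615.09 → $5,600.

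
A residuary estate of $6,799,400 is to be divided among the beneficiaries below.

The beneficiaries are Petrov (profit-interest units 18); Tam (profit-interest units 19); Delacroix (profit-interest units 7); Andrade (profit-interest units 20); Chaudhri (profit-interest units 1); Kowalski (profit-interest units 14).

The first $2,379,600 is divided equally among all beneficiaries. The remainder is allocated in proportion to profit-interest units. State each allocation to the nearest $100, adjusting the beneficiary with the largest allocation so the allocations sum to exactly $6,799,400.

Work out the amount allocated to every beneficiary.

First tranche $2,379,600 split equally: $396,600 each.
Remainder $4,419,800 by profit-interest units (total 79): Petrov 1,007,043.04 → $1,007,000; Tam 1,062,989.87 → $1,063,000; Delacroix 391,627.85 → $391,600; Andrade 1,118,936.71 → $1,118,900; Chaudhri 55,946.84 → $55,900; Kowalski 783,255.70 → $783,300.
Rounding difference +$100 on remainder applied to Andrade.
Totals: Petrov $396,600 + $1,007,000 = $1,403,600; Tam $396,600 + $1,063,000 = $1,459,600; Delacroix $396,600 + $391,600 = $788,200; Andrade $396,600 + $1,119,000 = $1,515,600; Chaudhri $396,600 + $55,900 = $452,500; Kowalski $396,600 + $783,300 = $1,179,900.

Petrov: $1,403,600 | Tam: $1,459,600 | Delacroix: $788,200 | Andrade: $1,515,600 | Chaudhri: $452,500 | Kowalski: $1,179,900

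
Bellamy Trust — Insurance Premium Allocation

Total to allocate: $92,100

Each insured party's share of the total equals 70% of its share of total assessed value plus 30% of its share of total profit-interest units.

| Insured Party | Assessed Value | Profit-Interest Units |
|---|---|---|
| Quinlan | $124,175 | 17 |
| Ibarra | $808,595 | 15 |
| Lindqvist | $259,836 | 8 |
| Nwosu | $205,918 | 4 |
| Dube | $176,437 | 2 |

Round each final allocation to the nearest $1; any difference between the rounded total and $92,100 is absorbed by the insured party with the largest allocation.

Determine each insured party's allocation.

Quinlan: $15,294; Ibarra: $42,109; Lindqvist: $15,441; Nwosu: $10,832; Dube: $8,424

Totals — assessed value 1,574,961, profit-interest units 46.
Combined weights (70% assessed value + 30% profit-interest units): Quinlan 0.1661; Ibarra 0.4572; Lindqvist 0.1677; Nwosu 0.1176; Dube 0.0915.
Proportional shares: Quinlan 15,294.11; Ibarra 42,109.09; Lindqvist 15,441.43; Nwosu 10,831.73; Dube 8,423.64.
Rounded to nearest $1: Quinlan $15,294; Ibarra $42,109; Lindqvist $15,441; Nwosu $10,832; Dube $8,424. Sum = $92,100.
No rounding difference to absorb.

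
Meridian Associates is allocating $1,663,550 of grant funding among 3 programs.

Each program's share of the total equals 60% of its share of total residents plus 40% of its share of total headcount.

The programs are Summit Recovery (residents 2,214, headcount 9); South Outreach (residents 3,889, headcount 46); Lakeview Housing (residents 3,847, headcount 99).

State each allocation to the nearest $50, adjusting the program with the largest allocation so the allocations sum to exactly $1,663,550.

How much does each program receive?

Residents total 9,950; headcount total 154.
Combined weights (60% residents + 40% headcount): Summit Recovery 0.1569; South Outreach 0.3540; Lakeview Housing 0.4891.
Proportional shares: Summit Recovery 260,984.65; South Outreach 588,885.19; Lakeview Housing 813,680.16.
After rounding ($50): Summit Recovery $261,000; South Outreach $588,900; Lakeview Housing $813,700. Sum = $1,663,600.
Difference $1,663,550 − $1,663,600 = −$50 applied to largest allocation (Lakeview Housing): Lakeview Housing becomes $813,650.

Summit Recovery: $261,000 · South Outreach: $588,900 · Lakeview Housing: $813,650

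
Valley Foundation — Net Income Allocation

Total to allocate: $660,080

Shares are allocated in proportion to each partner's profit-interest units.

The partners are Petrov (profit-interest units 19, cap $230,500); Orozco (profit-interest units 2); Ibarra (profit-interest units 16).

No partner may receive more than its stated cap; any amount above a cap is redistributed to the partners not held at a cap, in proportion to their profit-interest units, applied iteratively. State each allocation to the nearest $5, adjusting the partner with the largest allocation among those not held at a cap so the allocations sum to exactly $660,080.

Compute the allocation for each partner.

Petrov: $230,500 | Orozco: $47,730 | Ibarra: $381,850

Total profit-interest units = 37.
Pro-rata shares before constraints: Petrov 338,960.00; Orozco 35,680.00; Ibarra 285,440.00.
Held at cap: Petrov ($230,500); residual $429,580 reallocated over remaining profit-interest units 18.
Shares after redistribution: Orozco 47,731.11 → $47,730; Ibarra 381,848.89 → $381,850.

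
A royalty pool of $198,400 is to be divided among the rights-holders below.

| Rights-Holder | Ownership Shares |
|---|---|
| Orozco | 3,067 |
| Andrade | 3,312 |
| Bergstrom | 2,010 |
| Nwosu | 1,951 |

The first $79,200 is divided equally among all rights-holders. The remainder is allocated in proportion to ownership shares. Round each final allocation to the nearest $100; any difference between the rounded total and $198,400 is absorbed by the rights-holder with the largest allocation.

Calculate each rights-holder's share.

Equal tier: $79,200 ÷ 4 = $19,800 apiece.
Remainder $119,200 by ownership shares (total 10,340): Orozco 35,356.52 → $35,400; Andrade 38,180.89 → $38,200; Bergstrom 23,171.37 → $23,200; Nwosu 22,491.22 → $22,500.
Rounding difference −$100 on remainder applied to Andrade.
Totals: Orozco $19,800 + $35,400 = $55,200; Andrade $19,800 + $38,100 = $57,900; Bergstrom $19,800 + $23,200 = $43,000; Nwosu $19,800 + $22,500 = $42,300.

Orozco: $55,200 · Andrade: $57,900 · Bergstrom: $43,000 · Nwosu: $42,300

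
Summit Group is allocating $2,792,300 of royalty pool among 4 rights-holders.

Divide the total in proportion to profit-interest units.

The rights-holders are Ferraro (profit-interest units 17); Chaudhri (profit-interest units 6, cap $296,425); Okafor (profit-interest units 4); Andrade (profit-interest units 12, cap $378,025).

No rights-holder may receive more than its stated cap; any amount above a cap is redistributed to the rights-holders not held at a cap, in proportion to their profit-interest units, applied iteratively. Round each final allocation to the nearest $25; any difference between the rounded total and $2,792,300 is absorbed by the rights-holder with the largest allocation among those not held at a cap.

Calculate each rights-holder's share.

Sum of profit-interest units: 39.
Proportional shares (ignoring caps): Ferraro 1,217,156.41; Chaudhri 429,584.62; Okafor 286,389.74; Andrade 859,169.23.
Held at cap: Chaudhri ($296,425), Andrade ($378,025); residual $2,117,850 reallocated over remaining profit-interest units 21.
Remaining shares: Ferraro 1,714,450.00 → $1,714,450; Okafor 403,400.00 → $403,400.

Ferraro: $1,714,450; Chaudhri: $296,425; Okafor: $403,400; Andrade: $378,025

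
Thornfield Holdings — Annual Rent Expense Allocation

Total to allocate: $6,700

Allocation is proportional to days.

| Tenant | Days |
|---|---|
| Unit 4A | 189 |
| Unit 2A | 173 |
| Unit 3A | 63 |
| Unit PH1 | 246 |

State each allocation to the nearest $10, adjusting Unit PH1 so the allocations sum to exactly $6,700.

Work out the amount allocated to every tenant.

Unit 4A: $1,890 | Unit 2A: $1,730 | Unit 3A: $630 | Unit PH1: $2,450

Total days = 671.
Unrounded shares: Unit 4A 189/671 × $6,700 = 1,887.18; Unit 2A 173/671 × $6,700 = 1,727.42; Unit 3A 63/671 × $6,700 = 629.06; Unit PH1 246/671 × $6,700 = 2,456.33.
After rounding ($10): Unit 4A $1,890; Unit 2A $1,730; Unit 3A $630; Unit PH1 $2,460. Sum = $6,710.
Difference $6,700 − $6,710 = −$10 applied to Unit PH1: Unit PH1 becomes $2,450.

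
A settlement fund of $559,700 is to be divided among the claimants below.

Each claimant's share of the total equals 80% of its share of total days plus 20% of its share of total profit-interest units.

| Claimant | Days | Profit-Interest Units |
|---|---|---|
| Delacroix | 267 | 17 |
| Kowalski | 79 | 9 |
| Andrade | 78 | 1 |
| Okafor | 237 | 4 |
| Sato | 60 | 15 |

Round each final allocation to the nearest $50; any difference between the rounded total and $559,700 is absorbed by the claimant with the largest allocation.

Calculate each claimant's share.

Delacroix: $207,250 · Kowalski: $70,950 · Andrade: $50,850 · Okafor: $156,900 · Sato: $73,750

Totals — days 721, profit-interest units 46.
Composite weights (80% days + 20% profit-interest units): Delacroix 0.3702; Kowalski 0.1268; Andrade 0.0909; Okafor 0.2804; Sato 0.1318.
Raw shares: Delacroix 207,183.17; Kowalski 70,962.39; Andrade 50,873.53; Okafor 156,917.16; Sato 73,763.76.
At nearest $50: Delacroix $207,200; Kowalski $70,950; Andrade $50,850; Okafor $156,900; Sato $73,750. Sum = $559,650.
Difference $559,700 − $559,650 = +$50 applied to largest allocation (Delacroix): Delacroix becomes $207,250.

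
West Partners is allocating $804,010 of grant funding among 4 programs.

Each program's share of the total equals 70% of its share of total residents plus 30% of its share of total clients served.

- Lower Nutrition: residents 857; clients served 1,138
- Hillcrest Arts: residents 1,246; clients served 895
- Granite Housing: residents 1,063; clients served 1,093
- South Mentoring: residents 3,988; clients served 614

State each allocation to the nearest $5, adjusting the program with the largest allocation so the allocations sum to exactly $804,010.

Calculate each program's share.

Lower Nutrition: $140,815; Hillcrest Arts: $155,745; Granite Housing: $154,115; South Mentoring: $353,335

Totals — residents 7,154, clients served 3,740.
Combined weights (70% residents + 30% clients served): Lower Nutrition 0.1751; Hillcrest Arts 0.1937; Granite Housing 0.1917; South Mentoring 0.4395.
Raw shares: Lower Nutrition 140,813.19; Hillcrest Arts 155,744.18; Granite Housing 154,117.09; South Mentoring 353,335.54.
Rounded to nearest $5: Lower Nutrition $140,815; Hillcrest Arts $155,745; Granite Housing $154,115; South Mentoring $353,335. Sum = $804,010.
Sum already equals the total — no adjustment.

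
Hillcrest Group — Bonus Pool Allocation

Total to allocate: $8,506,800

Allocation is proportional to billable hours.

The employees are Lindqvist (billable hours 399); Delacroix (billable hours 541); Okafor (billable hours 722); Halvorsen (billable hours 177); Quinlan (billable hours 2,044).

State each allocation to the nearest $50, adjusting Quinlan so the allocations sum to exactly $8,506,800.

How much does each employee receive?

Combined billable hours = 3,883.
Raw shares: Lindqvist 399/3,883 × $8,506,800 = 874,121.35; Delacroix 541/3,883 × $8,506,800 = 1,185,212.16; Okafor 722/3,883 × $8,506,800 = 1,581,743.39; Halvorsen 177/3,883 × $8,506,800 = 387,768.12; Quinlan 2,044/3,883 × $8,506,800 = 4,477,954.98.
Rounded to nearest $50: Lindqvist $874,100; Delacroix $1,185,200; Okafor $1,581,750; Halvorsen $387,750; Quinlan $4,477,950. Sum = $8,506,750.
Difference $8,506,800 − $8,506,750 = +$50 applied to Quinlan: Quinlan becomes $4,478,000.

Lindqvist: $874,100; Delacroix: $1,185,200; Okafor: $1,581,750; Halvorsen: $387,750; Quinlan: $4,478,000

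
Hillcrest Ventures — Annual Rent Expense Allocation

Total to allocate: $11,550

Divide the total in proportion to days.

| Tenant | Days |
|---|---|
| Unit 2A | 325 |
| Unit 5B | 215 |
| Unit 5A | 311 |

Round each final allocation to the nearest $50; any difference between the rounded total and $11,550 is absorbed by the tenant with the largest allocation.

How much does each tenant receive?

Unit 2A: $4,450 · Unit 5B: $2,900 · Unit 5A: $4,200

Total days = 851.
Pro-rata amounts: Unit 2A 325/851 × $11,550 = 4,410.99; Unit 5B 215/851 × $11,550 = 2,918.04; Unit 5A 311/851 × $11,550 = 4,220.98.
At nearest $50: Unit 2A $4,400; Unit 5B $2,900; Unit 5A $4,200. Sum = $11,500.
Difference $11,550 − $11,500 = +$50 applied to largest allocation (Unit 2A): Unit 2A becomes $4,450.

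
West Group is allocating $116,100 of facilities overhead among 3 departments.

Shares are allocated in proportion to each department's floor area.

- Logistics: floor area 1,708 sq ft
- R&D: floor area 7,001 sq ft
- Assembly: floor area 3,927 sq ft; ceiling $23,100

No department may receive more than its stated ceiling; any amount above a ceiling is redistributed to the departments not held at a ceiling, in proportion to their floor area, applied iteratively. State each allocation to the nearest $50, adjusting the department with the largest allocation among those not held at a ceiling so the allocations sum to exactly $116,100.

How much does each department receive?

Logistics: $18,250 · R&D: $74,750 · Assembly: $23,100

Sum of floor area: 12,636.
Pro-rata shares before constraints: Logistics 15,693.16; R&D 64,325.43; Assembly 36,081.41.
Held at cap: Assembly ($23,100); balance $93,000 reallocated over remaining floor area 8,709.
Remaining shares: Logistics 18,239.06 → $18,250; R&D 74,760.94 → $74,750.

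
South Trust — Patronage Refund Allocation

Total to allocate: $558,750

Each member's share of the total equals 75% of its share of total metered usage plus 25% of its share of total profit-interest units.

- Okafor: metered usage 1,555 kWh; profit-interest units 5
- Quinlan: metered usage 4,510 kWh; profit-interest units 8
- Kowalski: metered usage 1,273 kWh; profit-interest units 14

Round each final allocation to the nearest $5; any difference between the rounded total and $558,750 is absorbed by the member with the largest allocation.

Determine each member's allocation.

Metered usage total 7,338; profit-interest units total 27.
Composite weights (75% metered usage + 25% profit-interest units): Okafor 0.2052; Quinlan 0.5350; Kowalski 0.2597.
Raw shares: Okafor 114,671.84; Quinlan 298,948.42; Kowalski 145,129.73.
Rounded to nearest $5: Okafor $114,670; Quinlan $298,950; Kowalski $145,130. Sum = $558,750.
No rounding difference to absorb.

Okafor: $114,670 · Quinlan: $298,950 · Kowalski: $145,130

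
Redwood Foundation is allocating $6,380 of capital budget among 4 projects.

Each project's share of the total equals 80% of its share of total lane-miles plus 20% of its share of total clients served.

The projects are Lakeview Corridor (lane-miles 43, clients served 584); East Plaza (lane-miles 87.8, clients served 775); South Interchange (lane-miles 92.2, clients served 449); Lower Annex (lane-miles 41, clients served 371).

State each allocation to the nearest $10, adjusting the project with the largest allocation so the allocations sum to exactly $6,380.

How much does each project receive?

Lane-miles total 264; clients served total 2,179.
Combined weights (80% lane-miles + 20% clients served): Lakeview Corridor 0.1839; East Plaza 0.3372; South Interchange 0.3206; Lower Annex 0.1583.
Raw shares: Lakeview Corridor 1,173.32; East Plaza 2,151.30; South Interchange 2,045.46; Lower Annex 1,009.92.
At nearest $10: Lakeview Corridor $1,170; East Plaza $2,150; South Interchange $2,050; Lower Annex $1,010. Sum = $6,380.
Rounded total matches; no reconciliation needed.

Lakeview Corridor: $1,170 | East Plaza: $2,150 | South Interchange: $2,050 | Lower Annex: $1,010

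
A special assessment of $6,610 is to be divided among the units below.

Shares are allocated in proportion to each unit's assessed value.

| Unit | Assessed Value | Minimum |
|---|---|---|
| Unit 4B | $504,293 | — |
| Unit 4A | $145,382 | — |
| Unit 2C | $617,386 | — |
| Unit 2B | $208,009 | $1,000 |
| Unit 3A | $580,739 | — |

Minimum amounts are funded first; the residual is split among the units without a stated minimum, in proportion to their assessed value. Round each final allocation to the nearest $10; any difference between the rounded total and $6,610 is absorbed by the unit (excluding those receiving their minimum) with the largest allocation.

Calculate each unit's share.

Minimums first: Unit 2B $1,000. Balance $5,610.
Balance split over remaining assessed value 1,847,800: Unit 4B 1,531.06 → $1,530; Unit 4A 441.39 → $440; Unit 2C 1,874.41 → $1,870; Unit 3A 1,763.15 → $1,760.
Rounding difference +$10 applied to Unit 2C → $1,880.

Unit 4B: $1,530 | Unit 4A: $440 | Unit 2C: $1,880 | Unit 2B: $1,000 | Unit 3A: $1,760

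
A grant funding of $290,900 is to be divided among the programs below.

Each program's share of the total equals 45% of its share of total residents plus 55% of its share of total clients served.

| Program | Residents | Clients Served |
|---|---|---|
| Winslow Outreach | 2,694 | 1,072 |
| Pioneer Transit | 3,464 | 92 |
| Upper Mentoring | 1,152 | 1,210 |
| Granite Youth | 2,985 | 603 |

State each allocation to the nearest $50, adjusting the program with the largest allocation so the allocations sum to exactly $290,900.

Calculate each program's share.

Winslow Outreach: $91,850 | Pioneer Transit: $49,000 | Upper Mentoring: $79,700 | Granite Youth: $70,350

Residents total 10,295; clients served total 2,977.
Combined weights (45% residents + 55% clients served): Winslow Outreach 0.3158; Pioneer Transit 0.1684; Upper Mentoring 0.2739; Granite Youth 0.2419.
Raw shares: Winslow Outreach 91,868.52; Pioneer Transit 48,990.55; Upper Mentoring 79,678.02; Granite Youth 70,362.91.
Rounded to nearest $50: Winslow Outreach $91,850; Pioneer Transit $49,000; Upper Mentoring $79,700; Granite Youth $70,350. Sum = $290,900.
No rounding difference to absorb.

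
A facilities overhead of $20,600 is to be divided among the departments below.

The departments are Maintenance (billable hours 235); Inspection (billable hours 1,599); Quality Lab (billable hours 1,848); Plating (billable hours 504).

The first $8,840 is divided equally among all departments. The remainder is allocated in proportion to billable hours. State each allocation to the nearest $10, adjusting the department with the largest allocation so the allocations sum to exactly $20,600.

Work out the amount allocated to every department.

Maintenance: $2,870 · Inspection: $6,700 · Quality Lab: $7,400 · Plating: $3,630

First tranche $8,840 split equally: $2,210 each.
Remainder $11,760 by billable hours (total 4,186): Maintenance 660.20 → $660; Inspection 4,492.17 → $4,490; Quality Lab 5,191.71 → $5,190; Plating 1,415.92 → $1,420.
Totals: Maintenance $2,210 + $660 = $2,870; Inspection $2,210 + $4,490 = $6,700; Quality Lab $2,210 + $5,190 = $7,400; Plating $2,210 + $1,420 = $3,630.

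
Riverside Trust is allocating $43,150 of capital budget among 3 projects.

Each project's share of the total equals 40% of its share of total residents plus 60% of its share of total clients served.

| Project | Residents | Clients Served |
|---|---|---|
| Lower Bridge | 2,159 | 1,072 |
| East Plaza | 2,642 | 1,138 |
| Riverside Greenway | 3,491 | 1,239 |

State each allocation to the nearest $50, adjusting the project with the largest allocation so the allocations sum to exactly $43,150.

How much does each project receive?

Residents total 8,292; clients served total 3,449.
Composite weights (40% residents + 60% clients served): Lower Bridge 0.2906; East Plaza 0.3254; Riverside Greenway 0.3839.
Proportional shares: Lower Bridge 12,541.00; East Plaza 14,041.81; Riverside Greenway 16,567.18.
After rounding ($50): Lower Bridge $12,550; East Plaza $14,050; Riverside Greenway $16,550. Sum = $43,150.
No rounding difference to absorb.

Lower Bridge: $12,550; East Plaza: $14,050; Riverside Greenway: $16,550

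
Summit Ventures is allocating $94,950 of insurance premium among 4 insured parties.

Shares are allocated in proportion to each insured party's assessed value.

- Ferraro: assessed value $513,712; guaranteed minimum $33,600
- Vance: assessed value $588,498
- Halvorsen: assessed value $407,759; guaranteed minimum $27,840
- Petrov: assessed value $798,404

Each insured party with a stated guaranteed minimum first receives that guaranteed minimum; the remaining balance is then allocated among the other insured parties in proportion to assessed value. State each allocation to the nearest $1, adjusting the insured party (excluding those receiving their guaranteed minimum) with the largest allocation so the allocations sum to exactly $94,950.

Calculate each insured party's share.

Minimums first: Ferraro $33,600; Halvorsen $27,840. Remaining pool $33,510.
Remaining pool split over remaining assessed value 1,386,902: Vance 14,219.15 → $14,219; Petrov 19,290.85 → $19,291.

Ferraro: $33,600; Vance: $14,219; Halvorsen: $27,840; Petrov: $19,291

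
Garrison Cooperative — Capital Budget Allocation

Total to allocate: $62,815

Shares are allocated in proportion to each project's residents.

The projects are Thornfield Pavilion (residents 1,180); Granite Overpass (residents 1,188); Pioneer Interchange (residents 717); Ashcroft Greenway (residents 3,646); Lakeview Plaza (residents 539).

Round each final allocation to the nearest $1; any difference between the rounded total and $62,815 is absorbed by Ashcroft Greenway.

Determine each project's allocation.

Thornfield Pavilion: $10,196 | Granite Overpass: $10,265 | Pioneer Interchange: $6,195 | Ashcroft Greenway: $31,502 | Lakeview Plaza: $4,657

Residents total: 7,270.
Proportional shares: Thornfield Pavilion 1,180/7,270 × $62,815 = 10,195.56; Granite Overpass 1,188/7,270 × $62,815 = 10,264.68; Pioneer Interchange 717/7,270 × $62,815 = 6,195.10; Ashcroft Greenway 3,646/7,270 × $62,815 = 31,502.54; Lakeview Plaza 539/7,270 × $62,815 = 4,657.12.
Rounded to nearest $1: Thornfield Pavilion $10,196; Granite Overpass $10,265; Pioneer Interchange $6,195; Ashcroft Greenway $31,503; Lakeview Plaza $4,657. Sum = $62,816.
Difference $62,815 − $62,816 = −$1 applied to Ashcroft Greenway: Ashcroft Greenway becomes $31,502.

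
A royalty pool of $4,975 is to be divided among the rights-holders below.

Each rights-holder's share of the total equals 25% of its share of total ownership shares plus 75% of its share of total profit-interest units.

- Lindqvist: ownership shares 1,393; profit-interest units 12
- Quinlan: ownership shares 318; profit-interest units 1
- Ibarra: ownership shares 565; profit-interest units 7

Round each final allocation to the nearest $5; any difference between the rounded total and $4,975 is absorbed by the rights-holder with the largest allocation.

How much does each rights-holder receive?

Lindqvist: $3,000 | Quinlan: $360 | Ibarra: $1,615

Totals — ownership shares 2,276, profit-interest units 20.
Combined weights (25% ownership shares + 75% profit-interest units): Lindqvist 0.6030; Quinlan 0.0724; Ibarra 0.3246.
Proportional shares: Lindqvist 2,999.97; Quinlan 360.34; Ibarra 1,614.69.
After rounding ($5): Lindqvist $3,000; Quinlan $360; Ibarra $1,615. Sum = $4,975.
No rounding difference to absorb.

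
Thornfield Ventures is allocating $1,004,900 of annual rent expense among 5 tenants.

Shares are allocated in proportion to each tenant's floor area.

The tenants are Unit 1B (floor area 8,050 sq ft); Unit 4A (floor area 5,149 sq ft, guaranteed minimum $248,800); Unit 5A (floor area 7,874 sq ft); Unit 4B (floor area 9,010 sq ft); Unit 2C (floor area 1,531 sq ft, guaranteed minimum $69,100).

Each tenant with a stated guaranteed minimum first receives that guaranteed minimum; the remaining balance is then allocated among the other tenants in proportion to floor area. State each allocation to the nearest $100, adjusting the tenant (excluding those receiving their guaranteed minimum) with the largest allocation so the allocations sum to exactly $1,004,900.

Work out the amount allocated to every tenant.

Guaranteed amounts: Unit 4A $248,800; Unit 2C $69,100. Remaining pool $687,000.
Remaining pool split over remaining floor area 24,934: Unit 1B 221,799.55 → $221,800; Unit 5A 216,950.27 → $217,000; Unit 4B 248,250.18 → $248,300.
Rounding difference −$100 applied to Unit 4B → $248,200.

Unit 1B: $221,800; Unit 4A: $248,800; Unit 5A: $217,000; Unit 4B: $248,200; Unit 2C: $69,100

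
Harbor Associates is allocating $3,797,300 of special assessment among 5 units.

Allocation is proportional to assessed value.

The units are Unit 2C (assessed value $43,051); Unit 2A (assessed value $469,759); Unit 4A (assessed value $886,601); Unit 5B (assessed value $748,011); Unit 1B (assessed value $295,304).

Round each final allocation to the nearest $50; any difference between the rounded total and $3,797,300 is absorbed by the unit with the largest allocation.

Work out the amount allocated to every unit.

Assessed value total: 2,442,726.
Pro-rata amounts: Unit 2C 43,051/2,442,726 × $3,797,300 = 66,924.23; Unit 2A 469,759/2,442,726 × $3,797,300 = 730,256.22; Unit 4A 886,601/2,442,726 × $3,797,300 = 1,378,251.17; Unit 5B 748,011/2,442,726 × $3,797,300 = 1,162,808.34; Unit 1B 295,304/2,442,726 × $3,797,300 = 459,060.03.
At nearest $50: Unit 2C $66,900; Unit 2A $730,250; Unit 4A $1,378,250; Unit 5B $1,162,800; Unit 1B $459,050. Sum = $3,797,250.
Difference $3,797,300 − $3,797,250 = +$50 applied to largest allocation (Unit 4A): Unit 4A becomes $1,378,300.

Unit 2C: $66,900; Unit 2A: $730,250; Unit 4A: $1,378,300; Unit 5B: $1,162,800; Unit 1B: $459,050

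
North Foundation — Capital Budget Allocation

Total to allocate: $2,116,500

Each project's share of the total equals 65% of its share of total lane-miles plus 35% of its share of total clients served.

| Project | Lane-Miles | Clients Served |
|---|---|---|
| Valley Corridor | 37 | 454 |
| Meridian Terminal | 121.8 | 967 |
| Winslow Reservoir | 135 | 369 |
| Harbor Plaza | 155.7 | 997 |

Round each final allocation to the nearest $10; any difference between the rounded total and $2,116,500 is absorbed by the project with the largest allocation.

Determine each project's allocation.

Valley Corridor: $233,910; Meridian Terminal: $629,800; Winslow Reservoir: $511,260; Harbor Plaza: $741,530

Totals — lane-miles 449.5, clients served 2,787.
Blended shares (65% lane-miles + 35% clients served): Valley Corridor 0.1105; Meridian Terminal 0.2976; Winslow Reservoir 0.2416; Harbor Plaza 0.3504.
Unrounded shares: Valley Corridor 233,912.63; Meridian Terminal 629,802.37; Winslow Reservoir 511,255.51; Harbor Plaza 741,529.49.
After rounding ($10): Valley Corridor $233,910; Meridian Terminal $629,800; Winslow Reservoir $511,260; Harbor Plaza $741,530. Sum = $2,116,500.
No rounding difference to absorb.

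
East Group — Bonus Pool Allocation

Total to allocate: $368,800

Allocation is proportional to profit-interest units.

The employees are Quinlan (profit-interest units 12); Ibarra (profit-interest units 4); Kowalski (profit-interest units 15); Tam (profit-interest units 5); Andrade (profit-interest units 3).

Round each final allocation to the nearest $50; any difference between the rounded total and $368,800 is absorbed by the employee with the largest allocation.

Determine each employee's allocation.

Profit-interest units total: 39.
Unrounded shares: Quinlan 12/39 × $368,800 = 113,476.92; Ibarra 4/39 × $368,800 = 37,825.64; Kowalski 15/39 × $368,800 = 141,846.15; Tam 5/39 × $368,800 = 47,282.05; Andrade 3/39 × $368,800 = 28,369.23.
At nearest $50: Quinlan $113,500; Ibarra $37,850; Kowalski $141,850; Tam $47,300; Andrade $28,350. Sum = $368,850.
Difference $368,800 − $368,850 = −$50 applied to largest allocation (Kowalski): Kowalski becomes $141,800.

Quinlan: $113,500 | Ibarra: $37,850 | Kowalski: $141,800 | Tam: $47,300 | Andrade: $28,350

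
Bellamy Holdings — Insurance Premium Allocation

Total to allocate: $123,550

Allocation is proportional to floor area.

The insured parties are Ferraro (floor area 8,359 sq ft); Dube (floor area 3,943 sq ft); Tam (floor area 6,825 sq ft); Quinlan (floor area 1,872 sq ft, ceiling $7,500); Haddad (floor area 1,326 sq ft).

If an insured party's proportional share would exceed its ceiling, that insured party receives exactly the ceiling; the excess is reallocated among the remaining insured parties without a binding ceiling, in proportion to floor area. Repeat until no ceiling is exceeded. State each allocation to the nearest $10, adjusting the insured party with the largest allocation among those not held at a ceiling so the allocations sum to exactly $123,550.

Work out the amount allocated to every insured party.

Total floor area = 22,325.
Proportional shares (ignoring caps): Ferraro 46,260.00; Dube 21,821.17; Tam 37,770.60; Quinlan 10,359.94; Haddad 7,338.29.
Capped: Quinlan ($7,500); balance $116,050 reallocated over remaining floor area 20,453.
Redistributed shares: Ferraro 47,428.83 → $47,430; Dube 22,372.52 → $22,370; Tam 38,724.94 → $38,720; Haddad 7,523.70 → $7,520.
Rounding difference +$10 applied to Ferraro → $47,440.

Ferraro: $47,440 | Dube: $22,370 | Tam: $38,720 | Quinlan: $7,500 | Haddad: $7,520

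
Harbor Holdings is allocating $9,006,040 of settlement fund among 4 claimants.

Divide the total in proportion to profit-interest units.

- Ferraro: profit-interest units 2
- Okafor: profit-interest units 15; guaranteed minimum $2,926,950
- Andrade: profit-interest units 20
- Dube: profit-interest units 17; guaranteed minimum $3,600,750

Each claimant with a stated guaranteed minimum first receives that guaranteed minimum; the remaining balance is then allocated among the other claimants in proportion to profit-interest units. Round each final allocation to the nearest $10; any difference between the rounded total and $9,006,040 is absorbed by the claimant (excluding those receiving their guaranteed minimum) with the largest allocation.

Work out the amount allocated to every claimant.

Ferraro: $225,300 · Okafor: $2,926,950 · Andrade: $2,253,040 · Dube: $3,600,750

Minimums first: Okafor $2,926,950; Dube $3,600,750. Balance $2,478,340.
Balance split over remaining profit-interest units 22: Ferraro 225,303.64 → $225,300; Andrade 2,253,036.36 → $2,253,040.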